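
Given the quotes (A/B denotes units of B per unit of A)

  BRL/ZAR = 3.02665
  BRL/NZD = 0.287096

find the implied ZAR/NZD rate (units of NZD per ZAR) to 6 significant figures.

1 ZAR ÷ 3.02665 = 0.330398 BRL
0.330398 BRL × 0.287096 = 0.094856 NZD

ZAR/NZD = 0.0948560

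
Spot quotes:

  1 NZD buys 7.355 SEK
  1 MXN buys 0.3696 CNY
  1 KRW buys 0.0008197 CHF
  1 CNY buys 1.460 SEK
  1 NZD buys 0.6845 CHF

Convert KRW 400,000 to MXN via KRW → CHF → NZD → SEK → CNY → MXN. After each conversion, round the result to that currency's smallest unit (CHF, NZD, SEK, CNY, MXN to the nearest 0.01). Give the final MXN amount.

MXN 6,528.95

KRW 400,000 × 0.0008197 = CHF 327.88
CHF 327.88 ÷ 0.6845 = NZD 479.01
NZD 479.01 × 7.355 = SEK 3,523.12
SEK 3,523.12 ÷ 1.460 = CNY 2,413.10
CNY 2,413.10 ÷ 0.3696 = MXN 6,528.95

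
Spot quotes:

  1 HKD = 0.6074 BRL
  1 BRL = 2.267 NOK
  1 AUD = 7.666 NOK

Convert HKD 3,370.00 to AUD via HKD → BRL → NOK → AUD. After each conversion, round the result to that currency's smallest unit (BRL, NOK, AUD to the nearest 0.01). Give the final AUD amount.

HKD 3,370.00 × 0.6074 = BRL 2,046.94
BRL 2,046.94 × 2.267 = NOK 4,640.41
NOK 4,640.41 ÷ 7.666 = AUD 605.32

AUD 605.32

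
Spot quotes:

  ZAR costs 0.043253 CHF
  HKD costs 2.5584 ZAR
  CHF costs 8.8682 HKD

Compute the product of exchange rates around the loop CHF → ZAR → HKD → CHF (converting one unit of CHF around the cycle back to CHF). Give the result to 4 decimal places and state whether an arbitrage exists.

Around CHF → ZAR → HKD → CHF: 1 ÷ 0.043253 ÷ 2.5584 ÷ 8.8682 = 1.019013
Product > 1; profitable direction is CHF → ZAR → HKD → CHF.

1.0190 (arbitrage exists)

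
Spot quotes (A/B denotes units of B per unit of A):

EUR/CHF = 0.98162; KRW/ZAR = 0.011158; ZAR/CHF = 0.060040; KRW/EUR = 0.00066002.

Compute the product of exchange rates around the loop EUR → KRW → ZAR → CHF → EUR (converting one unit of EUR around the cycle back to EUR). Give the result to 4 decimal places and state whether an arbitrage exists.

Around EUR → KRW → ZAR → CHF → EUR: 1 ÷ 0.00066002 × 0.011158 × 0.060040 ÷ 0.98162 = 1.034014
Product > 1; profitable direction is EUR → KRW → ZAR → CHF → EUR.

1.0340 (arbitrage exists)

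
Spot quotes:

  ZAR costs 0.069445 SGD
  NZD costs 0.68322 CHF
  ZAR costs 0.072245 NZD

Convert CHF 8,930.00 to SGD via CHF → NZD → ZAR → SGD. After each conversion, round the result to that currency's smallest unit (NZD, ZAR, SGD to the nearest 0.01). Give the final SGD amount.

SGD 12,563.89

CHF 8,930.00 ÷ 0.68322 = NZD 13,070.46
NZD 13,070.46 ÷ 0.072245 = ZAR 180,918.54
ZAR 180,918.54 × 0.069445 = SGD 12,563.89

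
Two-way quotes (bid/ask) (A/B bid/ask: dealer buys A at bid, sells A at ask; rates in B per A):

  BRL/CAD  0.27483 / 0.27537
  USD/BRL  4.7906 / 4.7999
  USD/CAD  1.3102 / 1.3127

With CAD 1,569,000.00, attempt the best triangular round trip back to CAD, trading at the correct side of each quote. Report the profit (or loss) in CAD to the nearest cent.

Net profit: CAD 4,662.18

Best loop CAD → USD → BRL → CAD:
CAD 1,569,000.00 ÷ 1.3127 (buy USD at ask) = USD 1,195,246.44
USD 1,195,246.44 × 4.7906 (sell USD at bid) = BRL 5,725,947.59
BRL 5,725,947.59 × 0.27483 (sell BRL at bid) = CAD 1,573,662.18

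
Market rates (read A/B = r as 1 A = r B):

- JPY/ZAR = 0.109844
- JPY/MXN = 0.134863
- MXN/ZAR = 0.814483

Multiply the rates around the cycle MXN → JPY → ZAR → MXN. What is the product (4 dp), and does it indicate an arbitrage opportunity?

Around MXN → JPY → ZAR → MXN: 1 ÷ 0.134863 × 0.109844 ÷ 0.814483 = 1.000003
Product ≈ 1 (deviation 0.000%, within rounding noise).

1.0000 (no arbitrage)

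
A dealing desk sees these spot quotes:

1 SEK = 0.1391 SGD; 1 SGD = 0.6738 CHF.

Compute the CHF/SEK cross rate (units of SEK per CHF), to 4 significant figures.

CHF/SEK = 10.67

1 CHF ÷ 0.6738 = 1.48412 SGD
1.48412 SGD ÷ 0.1391 = 10.6694 SEK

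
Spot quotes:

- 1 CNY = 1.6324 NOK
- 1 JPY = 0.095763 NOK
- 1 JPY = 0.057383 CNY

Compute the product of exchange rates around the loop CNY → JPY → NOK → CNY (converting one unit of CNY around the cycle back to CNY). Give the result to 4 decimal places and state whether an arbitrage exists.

Around CNY → JPY → NOK → CNY: 1 ÷ 0.057383 × 0.095763 ÷ 1.6324 = 1.022322
Product > 1; profitable direction is CNY → JPY → NOK → CNY.

1.0223 (arbitrage exists)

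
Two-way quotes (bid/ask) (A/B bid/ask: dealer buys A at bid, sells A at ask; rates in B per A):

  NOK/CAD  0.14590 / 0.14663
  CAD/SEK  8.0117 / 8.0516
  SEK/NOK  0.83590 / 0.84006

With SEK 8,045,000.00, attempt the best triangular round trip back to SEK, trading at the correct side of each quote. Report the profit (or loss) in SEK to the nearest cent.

Net profit: SEK 66,678.26

Best loop SEK → CAD → NOK → SEK:
SEK 8,045,000.00 ÷ 8.0516 (buy CAD at ask) = CAD 999,180.29
CAD 999,180.29 ÷ 0.14663 (buy NOK at ask) = NOK 6,814,296.44
NOK 6,814,296.44 ÷ 0.84006 (buy SEK at ask) = SEK 8,111,678.26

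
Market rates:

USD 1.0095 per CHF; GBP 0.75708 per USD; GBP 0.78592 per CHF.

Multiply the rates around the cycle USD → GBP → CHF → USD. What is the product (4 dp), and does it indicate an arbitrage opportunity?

0.9725 (arbitrage exists)

Around USD → GBP → CHF → USD: 1 × 0.75708 ÷ 0.78592 × 1.0095 = 0.972456
Product < 1; profitable direction is USD → CHF → GBP → USD.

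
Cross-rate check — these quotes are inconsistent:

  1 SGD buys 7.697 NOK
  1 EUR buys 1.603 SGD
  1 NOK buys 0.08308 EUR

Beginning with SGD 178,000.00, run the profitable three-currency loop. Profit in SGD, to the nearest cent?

Profit: SGD 4,461.61

Profitable loop is SGD → NOK → EUR → SGD:
SGD 178,000.00 × 7.697 = NOK 1,370,066.00
NOK 1,370,066.00 × 0.08308 = EUR 113,825.08
EUR 113,825.08 × 1.603 = SGD 182,461.61
Profit = SGD 182,461.61 − SGD 178,000.00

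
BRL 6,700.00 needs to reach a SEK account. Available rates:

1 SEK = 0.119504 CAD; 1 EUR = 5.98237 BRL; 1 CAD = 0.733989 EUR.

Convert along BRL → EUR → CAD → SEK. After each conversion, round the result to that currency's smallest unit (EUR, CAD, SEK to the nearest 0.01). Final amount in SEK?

BRL 6,700.00 ÷ 5.98237 = EUR 1,119.96
EUR 1,119.96 ÷ 0.733989 = CAD 1,525.85
CAD 1,525.85 ÷ 0.119504 = SEK 12,768.19

SEK 12,768.19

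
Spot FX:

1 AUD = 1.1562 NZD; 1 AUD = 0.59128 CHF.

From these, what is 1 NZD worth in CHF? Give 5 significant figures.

1 NZD ÷ 1.1562 = 0.864902 AUD
0.864902 AUD × 0.59128 = 0.511399 CHF

NZD/CHF = 0.51140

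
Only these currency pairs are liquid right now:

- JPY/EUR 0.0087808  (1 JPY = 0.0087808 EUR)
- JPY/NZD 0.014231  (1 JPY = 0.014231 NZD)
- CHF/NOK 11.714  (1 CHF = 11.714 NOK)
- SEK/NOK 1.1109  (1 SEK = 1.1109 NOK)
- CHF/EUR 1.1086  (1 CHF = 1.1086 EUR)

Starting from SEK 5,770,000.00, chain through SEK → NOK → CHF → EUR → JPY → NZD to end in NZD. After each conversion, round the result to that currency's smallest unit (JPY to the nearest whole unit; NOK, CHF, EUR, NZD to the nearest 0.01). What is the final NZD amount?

SEK 5,770,000.00 × 1.1109 = NOK 6,409,893.00
NOK 6,409,893.00 ÷ 11.714 = CHF 547,199.33
CHF 547,199.33 × 1.1086 = EUR 606,625.18
EUR 606,625.18 ÷ 0.0087808 = JPY 69,085,411
JPY 69,085,411 × 0.014231 = NZD 983,154.48

NZD 983,154.48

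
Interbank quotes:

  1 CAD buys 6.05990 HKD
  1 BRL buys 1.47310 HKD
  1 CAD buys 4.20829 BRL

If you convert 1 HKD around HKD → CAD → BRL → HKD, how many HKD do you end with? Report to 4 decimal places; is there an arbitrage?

Around HKD → CAD → BRL → HKD: 1 ÷ 6.05990 × 4.20829 × 1.47310 = 1.022992
Product > 1; profitable direction is HKD → CAD → BRL → HKD.

1.0230 (arbitrage exists)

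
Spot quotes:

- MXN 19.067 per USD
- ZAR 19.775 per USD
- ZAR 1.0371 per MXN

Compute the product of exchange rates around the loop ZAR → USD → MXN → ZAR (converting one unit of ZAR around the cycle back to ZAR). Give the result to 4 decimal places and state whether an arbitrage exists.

1.0000 (no arbitrage)

Around ZAR → USD → MXN → ZAR: 1 ÷ 19.775 × 19.067 × 1.0371 = 0.999969
Product ≈ 1 (deviation 0.003%, within rounding noise).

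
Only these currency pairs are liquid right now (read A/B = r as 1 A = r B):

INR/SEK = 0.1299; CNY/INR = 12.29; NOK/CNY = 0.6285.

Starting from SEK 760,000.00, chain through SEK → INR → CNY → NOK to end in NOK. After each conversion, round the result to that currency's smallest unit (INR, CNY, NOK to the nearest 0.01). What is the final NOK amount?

SEK 760,000.00 ÷ 0.1299 = INR 5,850,654.35
INR 5,850,654.35 ÷ 12.29 = CNY 476,049.99
CNY 476,049.99 ÷ 0.6285 = NOK 757,438.33

NOK 757,438.33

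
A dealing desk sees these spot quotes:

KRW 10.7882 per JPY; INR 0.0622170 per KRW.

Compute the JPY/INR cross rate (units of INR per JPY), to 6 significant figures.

JPY/INR = 0.671209

1 JPY × 10.7882 = 10.7882 KRW
10.7882 KRW × 0.0622170 = 0.671209 INR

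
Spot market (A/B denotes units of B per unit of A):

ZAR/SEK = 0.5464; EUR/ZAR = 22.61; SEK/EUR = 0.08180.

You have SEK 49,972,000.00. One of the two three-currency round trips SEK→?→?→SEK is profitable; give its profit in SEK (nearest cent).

Profitable loop is SEK → EUR → ZAR → SEK:
SEK 49,972,000.00 × 0.08180 = EUR 4,087,709.60
EUR 4,087,709.60 × 22.61 = ZAR 92,423,114.06
ZAR 92,423,114.06 × 0.5464 = SEK 50,499,989.52
Profit = SEK 50,499,989.52 − SEK 49,972,000.00

Profit: SEK 527,989.52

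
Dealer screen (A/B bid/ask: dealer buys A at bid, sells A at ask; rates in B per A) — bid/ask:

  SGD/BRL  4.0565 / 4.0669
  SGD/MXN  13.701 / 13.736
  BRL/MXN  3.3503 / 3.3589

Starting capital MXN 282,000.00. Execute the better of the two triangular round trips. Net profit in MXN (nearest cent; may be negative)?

Best loop MXN → BRL → SGD → MXN:
MXN 282,000.00 ÷ 3.3589 (buy BRL at ask) = BRL 83,956.06
BRL 83,956.06 ÷ 4.0669 (buy SGD at ask) = SGD 20,643.75
SGD 20,643.75 × 13.701 (sell SGD at bid) = MXN 282,839.99

Net profit: MXN 839.99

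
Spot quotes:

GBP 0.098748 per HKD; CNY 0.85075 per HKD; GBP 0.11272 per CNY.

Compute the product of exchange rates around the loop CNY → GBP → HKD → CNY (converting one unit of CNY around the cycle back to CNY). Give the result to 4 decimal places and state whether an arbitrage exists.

Around CNY → GBP → HKD → CNY: 1 × 0.11272 ÷ 0.098748 × 0.85075 = 0.971124
Product < 1; profitable direction is CNY → HKD → GBP → CNY.

0.9711 (arbitrage exists)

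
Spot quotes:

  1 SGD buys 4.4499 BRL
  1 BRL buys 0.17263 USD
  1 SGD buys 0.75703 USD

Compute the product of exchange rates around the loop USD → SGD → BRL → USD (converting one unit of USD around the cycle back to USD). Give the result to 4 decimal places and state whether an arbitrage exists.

1.0147 (arbitrage exists)

Around USD → SGD → BRL → USD: 1 ÷ 0.75703 × 4.4499 × 0.17263 = 1.014737
Product > 1; profitable direction is USD → SGD → BRL → USD.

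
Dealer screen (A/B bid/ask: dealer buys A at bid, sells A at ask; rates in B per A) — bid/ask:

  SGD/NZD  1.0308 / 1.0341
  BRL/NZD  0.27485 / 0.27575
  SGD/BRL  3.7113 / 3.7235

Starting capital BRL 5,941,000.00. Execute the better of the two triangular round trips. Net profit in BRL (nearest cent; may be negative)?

Net profit: BRL 23,404.41

Best loop BRL → SGD → NZD → BRL:
BRL 5,941,000.00 ÷ 3.7235 (buy SGD at ask) = SGD 1,595,541.83
SGD 1,595,541.83 × 1.0308 (sell SGD at bid) = NZD 1,644,684.52
NZD 1,644,684.52 ÷ 0.27575 (buy BRL at ask) = BRL 5,964,404.41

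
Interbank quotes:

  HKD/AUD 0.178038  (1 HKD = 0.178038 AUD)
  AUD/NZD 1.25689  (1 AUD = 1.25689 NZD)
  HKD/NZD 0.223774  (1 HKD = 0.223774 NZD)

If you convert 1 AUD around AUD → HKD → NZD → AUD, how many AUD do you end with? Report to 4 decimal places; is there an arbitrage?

1.0000 (no arbitrage)

Around AUD → HKD → NZD → AUD: 1 ÷ 0.178038 × 0.223774 ÷ 1.25689 = 0.999999
Product ≈ 1 (deviation 0.000%, within rounding noise).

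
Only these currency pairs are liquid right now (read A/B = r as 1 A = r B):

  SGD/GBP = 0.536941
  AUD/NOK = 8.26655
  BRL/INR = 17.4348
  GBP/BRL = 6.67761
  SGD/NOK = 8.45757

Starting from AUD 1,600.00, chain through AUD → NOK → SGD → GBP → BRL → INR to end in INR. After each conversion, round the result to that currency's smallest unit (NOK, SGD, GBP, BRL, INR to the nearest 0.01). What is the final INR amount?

INR 97,760.24

AUD 1,600.00 × 8.26655 = NOK 13,226.48
NOK 13,226.48 ÷ 8.45757 = SGD 1,563.86
SGD 1,563.86 × 0.536941 = GBP 839.70
GBP 839.70 × 6.67761 = BRL 5,607.19
BRL 5,607.19 × 17.4348 = INR 97,760.24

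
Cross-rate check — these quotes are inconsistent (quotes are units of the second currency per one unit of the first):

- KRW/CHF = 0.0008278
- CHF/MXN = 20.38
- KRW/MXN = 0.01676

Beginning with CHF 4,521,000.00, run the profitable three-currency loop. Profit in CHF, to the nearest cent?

Profit: CHF 29,824.57

Profitable loop is CHF → MXN → KRW → CHF:
CHF 4,521,000.00 × 20.38 = MXN 92,137,980.00
MXN 92,137,980.00 ÷ 0.01676 = KRW 5,497,492,840
KRW 5,497,492,840 × 0.0008278 = CHF 4,550,824.57
Profit = CHF 4,550,824.57 − CHF 4,521,000.00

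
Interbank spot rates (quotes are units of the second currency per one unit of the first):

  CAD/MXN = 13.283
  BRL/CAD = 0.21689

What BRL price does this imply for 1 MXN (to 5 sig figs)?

1 MXN ÷ 13.283 = 0.0752842 CAD
0.0752842 CAD ÷ 0.21689 = 0.347108 BRL

MXN/BRL = 0.34711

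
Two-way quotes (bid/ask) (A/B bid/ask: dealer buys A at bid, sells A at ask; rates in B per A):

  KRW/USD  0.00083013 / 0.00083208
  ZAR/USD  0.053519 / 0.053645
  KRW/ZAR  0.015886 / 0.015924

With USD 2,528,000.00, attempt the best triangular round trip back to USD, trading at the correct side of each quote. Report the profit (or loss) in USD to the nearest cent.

Best loop USD → KRW → ZAR → USD:
USD 2,528,000.00 ÷ 0.00083208 (buy KRW at ask) = KRW 3,038,169,407
KRW 3,038,169,407 × 0.015886 (sell KRW at bid) = ZAR 48,264,359.20
ZAR 48,264,359.20 × 0.053519 (sell ZAR at bid) = USD 2,583,060.24

Net profit: USD 55,060.24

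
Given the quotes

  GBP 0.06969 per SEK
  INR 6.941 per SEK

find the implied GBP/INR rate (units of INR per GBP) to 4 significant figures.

GBP/INR = 99.60

1 GBP ÷ 0.06969 = 14.3493 SEK
14.3493 SEK × 6.941 = 99.5982 INR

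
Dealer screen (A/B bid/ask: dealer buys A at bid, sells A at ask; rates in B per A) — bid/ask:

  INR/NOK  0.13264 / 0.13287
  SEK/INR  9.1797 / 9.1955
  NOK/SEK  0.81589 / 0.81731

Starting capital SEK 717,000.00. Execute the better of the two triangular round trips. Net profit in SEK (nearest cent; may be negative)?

Net profit: SEK 1,009.28

Best loop SEK → NOK → INR → SEK:
SEK 717,000.00 ÷ 0.81731 (buy NOK at ask) = NOK 877,268.11
NOK 877,268.11 ÷ 0.13287 (buy INR at ask) = INR 6,602,454.36
INR 6,602,454.36 ÷ 9.1955 (buy SEK at ask) = SEK 718,009.28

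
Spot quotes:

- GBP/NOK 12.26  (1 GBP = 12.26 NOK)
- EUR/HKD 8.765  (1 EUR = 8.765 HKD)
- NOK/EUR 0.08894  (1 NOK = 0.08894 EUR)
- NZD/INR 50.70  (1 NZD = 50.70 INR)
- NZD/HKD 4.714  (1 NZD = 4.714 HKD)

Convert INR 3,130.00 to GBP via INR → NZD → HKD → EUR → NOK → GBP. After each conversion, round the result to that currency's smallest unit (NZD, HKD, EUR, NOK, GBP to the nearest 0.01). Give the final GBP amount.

GBP 30.45

INR 3,130.00 ÷ 50.70 = NZD 61.74
NZD 61.74 × 4.714 = HKD 291.04
HKD 291.04 ÷ 8.765 = EUR 33.20
EUR 33.20 ÷ 0.08894 = NOK 373.29
NOK 373.29 ÷ 12.26 = GBP 30.45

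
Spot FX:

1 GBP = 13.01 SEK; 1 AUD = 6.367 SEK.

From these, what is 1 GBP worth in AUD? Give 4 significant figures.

1 GBP × 13.01 = 13.01 SEK
13.01 SEK ÷ 6.367 = 2.04335 AUD

GBP/AUD = 2.043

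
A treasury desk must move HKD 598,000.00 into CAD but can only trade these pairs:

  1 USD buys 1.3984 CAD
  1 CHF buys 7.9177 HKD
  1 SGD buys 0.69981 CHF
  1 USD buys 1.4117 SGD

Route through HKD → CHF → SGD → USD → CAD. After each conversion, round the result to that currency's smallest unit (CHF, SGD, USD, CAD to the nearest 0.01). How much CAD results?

CAD 106,908.18

HKD 598,000.00 ÷ 7.9177 = CHF 75,526.98
CHF 75,526.98 ÷ 0.69981 = SGD 107,924.98
SGD 107,924.98 ÷ 1.4117 = USD 76,450.36
USD 76,450.36 × 1.3984 = CAD 106,908.18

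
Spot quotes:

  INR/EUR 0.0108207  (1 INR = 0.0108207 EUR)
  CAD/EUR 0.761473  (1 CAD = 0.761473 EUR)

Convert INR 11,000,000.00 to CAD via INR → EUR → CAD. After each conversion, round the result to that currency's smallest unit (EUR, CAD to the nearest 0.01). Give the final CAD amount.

INR 11,000,000.00 × 0.0108207 = EUR 119,027.70
EUR 119,027.70 ÷ 0.761473 = CAD 156,312.44

CAD 156,312.44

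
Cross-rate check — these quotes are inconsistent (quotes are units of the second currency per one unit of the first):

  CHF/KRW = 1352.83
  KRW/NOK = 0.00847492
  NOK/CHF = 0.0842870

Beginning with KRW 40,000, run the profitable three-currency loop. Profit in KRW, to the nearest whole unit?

Profitable loop is KRW → CHF → NOK → KRW:
KRW 40,000 ÷ 1352.83 = CHF 29.57
CHF 29.57 ÷ 0.0842870 = NOK 350.80
NOK 350.80 ÷ 0.00847492 = KRW 41,392
Profit = KRW 41,392 − KRW 40,000

Profit: KRW 1,392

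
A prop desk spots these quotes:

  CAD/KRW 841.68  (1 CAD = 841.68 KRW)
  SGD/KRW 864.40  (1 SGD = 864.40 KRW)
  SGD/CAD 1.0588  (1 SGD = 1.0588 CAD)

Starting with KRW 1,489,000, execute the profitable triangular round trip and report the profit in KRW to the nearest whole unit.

Profitable loop is KRW → SGD → CAD → KRW:
KRW 1,489,000 ÷ 864.40 = SGD 1,722.58
SGD 1,722.58 × 1.0588 = CAD 1,823.87
CAD 1,823.87 × 841.68 = KRW 1,535,115
Profit = KRW 1,535,115 − KRW 1,489,000

Profit: KRW 46,115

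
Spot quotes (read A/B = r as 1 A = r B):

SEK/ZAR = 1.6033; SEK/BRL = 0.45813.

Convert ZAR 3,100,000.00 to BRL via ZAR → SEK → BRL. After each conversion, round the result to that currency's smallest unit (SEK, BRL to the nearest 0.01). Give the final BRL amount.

BRL 885,799.91

ZAR 3,100,000.00 ÷ 1.6033 = SEK 1,933,512.13
SEK 1,933,512.13 × 0.45813 = BRL 885,799.91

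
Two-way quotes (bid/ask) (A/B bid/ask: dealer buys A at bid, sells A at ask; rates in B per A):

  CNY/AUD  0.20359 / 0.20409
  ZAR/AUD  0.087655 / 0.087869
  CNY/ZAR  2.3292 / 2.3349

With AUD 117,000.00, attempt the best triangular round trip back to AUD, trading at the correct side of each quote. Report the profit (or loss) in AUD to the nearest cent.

Net profit: AUD 43.58

Best loop AUD → CNY → ZAR → AUD:
AUD 117,000.00 ÷ 0.20409 (buy CNY at ask) = CNY 573,276.50
CNY 573,276.50 × 2.3292 (sell CNY at bid) = ZAR 1,335,275.61
ZAR 1,335,275.61 × 0.087655 (sell ZAR at bid) = AUD 117,043.58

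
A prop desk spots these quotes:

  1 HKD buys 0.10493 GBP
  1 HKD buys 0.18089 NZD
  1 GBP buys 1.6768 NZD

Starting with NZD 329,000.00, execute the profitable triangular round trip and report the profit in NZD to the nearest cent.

Profit: NZD 9,243.55

Profitable loop is NZD → GBP → HKD → NZD:
NZD 329,000.00 ÷ 1.6768 = GBP 196,207.06
GBP 196,207.06 ÷ 0.10493 = HKD 1,869,885.27
HKD 1,869,885.27 × 0.18089 = NZD 338,243.55
Profit = NZD 338,243.55 − NZD 329,000.00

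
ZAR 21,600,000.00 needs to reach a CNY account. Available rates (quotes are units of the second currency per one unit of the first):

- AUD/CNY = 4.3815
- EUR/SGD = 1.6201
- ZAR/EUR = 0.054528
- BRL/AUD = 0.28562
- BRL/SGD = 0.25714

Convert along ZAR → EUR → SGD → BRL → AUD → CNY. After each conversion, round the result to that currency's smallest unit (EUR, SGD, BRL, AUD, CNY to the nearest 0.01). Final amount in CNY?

CNY 9,286,604.15

ZAR 21,600,000.00 × 0.054528 = EUR 1,177,804.80
EUR 1,177,804.80 × 1.6201 = SGD 1,908,161.56
SGD 1,908,161.56 ÷ 0.25714 = BRL 7,420,710.74
BRL 7,420,710.74 × 0.28562 = AUD 2,119,503.40
AUD 2,119,503.40 × 4.3815 = CNY 9,286,604.15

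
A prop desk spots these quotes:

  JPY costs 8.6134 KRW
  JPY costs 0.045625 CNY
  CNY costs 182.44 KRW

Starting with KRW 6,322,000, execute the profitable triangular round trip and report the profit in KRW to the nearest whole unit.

Profit: KRW 219,934

Profitable loop is KRW → CNY → JPY → KRW:
KRW 6,322,000 ÷ 182.44 = CNY 34,652.49
CNY 34,652.49 ÷ 0.045625 = JPY 759,507
JPY 759,507 × 8.6134 = KRW 6,541,934
Profit = KRW 6,541,934 − KRW 6,322,000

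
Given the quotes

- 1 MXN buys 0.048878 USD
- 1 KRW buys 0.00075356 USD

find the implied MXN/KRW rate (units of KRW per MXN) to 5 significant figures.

MXN/KRW = 64.863

1 MXN × 0.048878 = 0.048878 USD
0.048878 USD ÷ 0.00075356 = 64.8628 KRW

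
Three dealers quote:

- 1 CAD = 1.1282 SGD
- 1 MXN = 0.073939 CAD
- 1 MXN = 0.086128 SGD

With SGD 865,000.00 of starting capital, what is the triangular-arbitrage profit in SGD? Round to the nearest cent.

Profit: SGD 28,101.47

Profitable loop is SGD → CAD → MXN → SGD:
SGD 865,000.00 ÷ 1.1282 = CAD 766,708.03
CAD 766,708.03 ÷ 0.073939 = MXN 10,369,467.13
MXN 10,369,467.13 × 0.086128 = SGD 893,101.47
Profit = SGD 893,101.47 − SGD 865,000.00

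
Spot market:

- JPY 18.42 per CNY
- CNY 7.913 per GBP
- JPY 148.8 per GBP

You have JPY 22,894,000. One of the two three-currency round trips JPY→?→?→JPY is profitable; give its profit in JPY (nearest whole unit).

Profitable loop is JPY → CNY → GBP → JPY:
JPY 22,894,000 ÷ 18.42 = CNY 1,242,888.17
CNY 1,242,888.17 ÷ 7.913 = GBP 157,069.15
GBP 157,069.15 × 148.8 = JPY 23,371,889
Profit = JPY 23,371,889 − JPY 22,894,000

Profit: JPY 477,889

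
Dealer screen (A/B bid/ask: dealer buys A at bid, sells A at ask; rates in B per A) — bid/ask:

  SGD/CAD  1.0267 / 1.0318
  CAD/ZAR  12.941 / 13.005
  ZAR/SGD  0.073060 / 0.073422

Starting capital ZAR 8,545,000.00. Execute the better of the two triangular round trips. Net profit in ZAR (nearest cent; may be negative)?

Best loop ZAR → CAD → SGD → ZAR:
ZAR 8,545,000.00 ÷ 13.005 (buy CAD at ask) = CAD 657,054.98
CAD 657,054.98 ÷ 1.0318 (buy SGD at ask) = SGD 636,804.59
SGD 636,804.59 ÷ 0.073422 (buy ZAR at ask) = ZAR 8,673,212.29

Net profit: ZAR 128,212.29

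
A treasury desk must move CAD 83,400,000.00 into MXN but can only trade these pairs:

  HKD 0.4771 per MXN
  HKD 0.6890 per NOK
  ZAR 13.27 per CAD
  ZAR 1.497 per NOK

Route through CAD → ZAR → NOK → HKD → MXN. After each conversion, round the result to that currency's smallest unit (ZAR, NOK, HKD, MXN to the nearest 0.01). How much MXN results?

CAD 83,400,000.00 × 13.27 = ZAR 1,106,718,000.00
ZAR 1,106,718,000.00 ÷ 1.497 = NOK 739,290,581.16
NOK 739,290,581.16 × 0.6890 = HKD 509,371,210.42
HKD 509,371,210.42 ÷ 0.4771 = MXN 1,067,640,348.82

MXN 1,067,640,348.82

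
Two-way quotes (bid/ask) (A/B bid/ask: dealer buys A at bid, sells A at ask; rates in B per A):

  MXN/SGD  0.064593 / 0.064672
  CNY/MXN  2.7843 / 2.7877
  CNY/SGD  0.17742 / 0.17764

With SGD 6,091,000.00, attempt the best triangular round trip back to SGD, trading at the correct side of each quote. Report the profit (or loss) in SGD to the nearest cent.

Net profit: SGD 75,650.26

Best loop SGD → CNY → MXN → SGD:
SGD 6,091,000.00 ÷ 0.17764 (buy CNY at ask) = CNY 34,288,448.55
CNY 34,288,448.55 × 2.7843 (sell CNY at bid) = MXN 95,469,327.29
MXN 95,469,327.29 × 0.064593 (sell MXN at bid) = SGD 6,166,650.26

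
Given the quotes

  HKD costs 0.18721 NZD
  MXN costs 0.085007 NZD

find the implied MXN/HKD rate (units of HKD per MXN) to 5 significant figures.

1 MXN × 0.085007 = 0.085007 NZD
0.085007 NZD ÷ 0.18721 = 0.454073 HKD

MXN/HKD = 0.45407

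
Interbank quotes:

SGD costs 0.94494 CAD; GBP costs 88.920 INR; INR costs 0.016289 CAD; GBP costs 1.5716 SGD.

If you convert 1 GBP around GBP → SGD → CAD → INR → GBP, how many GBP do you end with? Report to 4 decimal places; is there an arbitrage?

1.0253 (arbitrage exists)

Around GBP → SGD → CAD → INR → GBP: 1 × 1.5716 × 0.94494 ÷ 0.016289 ÷ 88.920 = 1.025303
Product > 1; profitable direction is GBP → SGD → CAD → INR → GBP.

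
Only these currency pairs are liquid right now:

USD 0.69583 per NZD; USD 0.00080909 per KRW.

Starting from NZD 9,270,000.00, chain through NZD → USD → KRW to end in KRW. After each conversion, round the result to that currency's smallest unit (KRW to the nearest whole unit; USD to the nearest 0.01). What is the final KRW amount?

KRW 7,972,344,362

NZD 9,270,000.00 × 0.69583 = USD 6,450,344.10
USD 6,450,344.10 ÷ 0.00080909 = KRW 7,972,344,362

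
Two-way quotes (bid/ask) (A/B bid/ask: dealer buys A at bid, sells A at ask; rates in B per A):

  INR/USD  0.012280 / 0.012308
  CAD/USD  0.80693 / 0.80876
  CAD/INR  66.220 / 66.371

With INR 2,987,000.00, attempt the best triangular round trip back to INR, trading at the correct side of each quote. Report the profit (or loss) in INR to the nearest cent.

Best loop INR → USD → CAD → INR:
INR 2,987,000.00 × 0.012280 (sell INR at bid) = USD 36,680.36
USD 36,680.36 ÷ 0.80876 (buy CAD at ask) = CAD 45,353.83
CAD 45,353.83 × 66.220 (sell CAD at bid) = INR 3,003,330.33

Net profit: INR 16,330.33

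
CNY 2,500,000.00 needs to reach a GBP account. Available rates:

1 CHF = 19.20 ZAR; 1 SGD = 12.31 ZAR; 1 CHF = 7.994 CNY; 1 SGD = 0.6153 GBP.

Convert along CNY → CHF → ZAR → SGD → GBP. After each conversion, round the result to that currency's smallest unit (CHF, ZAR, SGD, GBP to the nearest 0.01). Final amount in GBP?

CNY 2,500,000.00 ÷ 7.994 = CHF 312,734.55
CHF 312,734.55 × 19.20 = ZAR 6,004,503.36
ZAR 6,004,503.36 ÷ 12.31 = SGD 487,774.44
SGD 487,774.44 × 0.6153 = GBP 300,127.61

GBP 300,127.61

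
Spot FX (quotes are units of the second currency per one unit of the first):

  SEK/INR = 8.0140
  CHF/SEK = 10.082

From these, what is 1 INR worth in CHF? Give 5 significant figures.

1 INR ÷ 8.0140 = 0.124782 SEK
0.124782 SEK ÷ 10.082 = 0.0123767 CHF

INR/CHF = 0.012377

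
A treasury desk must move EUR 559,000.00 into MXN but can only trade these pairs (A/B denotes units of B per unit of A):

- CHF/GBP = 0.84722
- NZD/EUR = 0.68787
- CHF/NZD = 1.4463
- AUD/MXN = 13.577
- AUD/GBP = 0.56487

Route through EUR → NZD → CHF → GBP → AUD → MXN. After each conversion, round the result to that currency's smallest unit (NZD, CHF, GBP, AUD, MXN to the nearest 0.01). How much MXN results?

MXN 11,441,910.99

EUR 559,000.00 ÷ 0.68787 = NZD 812,653.55
NZD 812,653.55 ÷ 1.4463 = CHF 561,884.50
CHF 561,884.50 × 0.84722 = GBP 476,039.79
GBP 476,039.79 ÷ 0.56487 = AUD 842,742.21
AUD 842,742.21 × 13.577 = MXN 11,441,910.99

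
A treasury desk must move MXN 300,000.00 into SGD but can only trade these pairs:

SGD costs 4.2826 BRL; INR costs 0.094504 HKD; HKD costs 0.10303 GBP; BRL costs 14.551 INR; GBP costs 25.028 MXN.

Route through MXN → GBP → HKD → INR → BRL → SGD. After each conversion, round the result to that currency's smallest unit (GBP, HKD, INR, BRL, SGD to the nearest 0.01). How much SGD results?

SGD 19,755.18

MXN 300,000.00 ÷ 25.028 = GBP 11,986.58
GBP 11,986.58 ÷ 0.10303 = HKD 116,340.68
HKD 116,340.68 ÷ 0.094504 = INR 1,231,066.20
INR 1,231,066.20 ÷ 14.551 = BRL 84,603.55
BRL 84,603.55 ÷ 4.2826 = SGD 19,755.18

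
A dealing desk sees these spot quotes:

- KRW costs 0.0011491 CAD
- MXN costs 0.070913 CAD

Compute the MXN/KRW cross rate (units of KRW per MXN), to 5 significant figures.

MXN/KRW = 61.712

1 MXN × 0.070913 = 0.070913 CAD
0.070913 CAD ÷ 0.0011491 = 61.7118 KRW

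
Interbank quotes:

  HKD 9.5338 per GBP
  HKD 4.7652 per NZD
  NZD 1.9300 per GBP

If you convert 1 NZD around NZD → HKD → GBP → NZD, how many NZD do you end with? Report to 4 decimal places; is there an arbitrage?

0.9647 (arbitrage exists)

Around NZD → HKD → GBP → NZD: 1 × 4.7652 ÷ 9.5338 × 1.9300 = 0.964656
Product < 1; profitable direction is NZD → GBP → HKD → NZD.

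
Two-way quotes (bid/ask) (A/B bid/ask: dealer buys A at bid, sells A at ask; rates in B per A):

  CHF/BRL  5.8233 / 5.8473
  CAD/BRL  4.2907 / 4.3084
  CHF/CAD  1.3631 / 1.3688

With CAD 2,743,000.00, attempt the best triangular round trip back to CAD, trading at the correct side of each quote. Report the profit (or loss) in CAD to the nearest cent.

Best loop CAD → BRL → CHF → CAD:
CAD 2,743,000.00 × 4.2907 (sell CAD at bid) = BRL 11,769,390.10
BRL 11,769,390.10 ÷ 5.8473 (buy CHF at ask) = CHF 2,012,790.54
CHF 2,012,790.54 × 1.3631 (sell CHF at bid) = CAD 2,743,634.78

Net profit: CAD 634.78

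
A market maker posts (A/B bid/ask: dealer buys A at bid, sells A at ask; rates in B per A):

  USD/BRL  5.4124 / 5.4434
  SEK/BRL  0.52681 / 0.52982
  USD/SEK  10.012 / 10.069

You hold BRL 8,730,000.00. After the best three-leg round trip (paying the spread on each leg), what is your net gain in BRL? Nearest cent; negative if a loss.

Best loop BRL → SEK → USD → BRL:
BRL 8,730,000.00 ÷ 0.52982 (buy SEK at ask) = SEK 16,477,294.18
SEK 16,477,294.18 ÷ 10.069 (buy USD at ask) = USD 1,636,438.00
USD 1,636,438.00 × 5.4124 (sell USD at bid) = BRL 8,857,057.01

Net profit: BRL 127,057.01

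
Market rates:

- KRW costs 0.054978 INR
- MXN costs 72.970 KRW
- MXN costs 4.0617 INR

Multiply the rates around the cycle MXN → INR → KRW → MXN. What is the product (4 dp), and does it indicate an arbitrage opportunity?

Around MXN → INR → KRW → MXN: 1 × 4.0617 ÷ 0.054978 ÷ 72.970 = 1.012452
Product > 1; profitable direction is MXN → INR → KRW → MXN.

1.0125 (arbitrage exists)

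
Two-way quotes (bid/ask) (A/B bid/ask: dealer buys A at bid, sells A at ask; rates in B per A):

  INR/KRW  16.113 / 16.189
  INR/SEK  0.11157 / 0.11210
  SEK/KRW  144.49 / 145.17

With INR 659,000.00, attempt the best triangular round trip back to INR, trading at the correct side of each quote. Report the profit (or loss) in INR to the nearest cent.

Net result: INR -2,778.26 (no profitable arbitrage after spreads)

Best loop INR → SEK → KRW → INR:
INR 659,000.00 × 0.11157 (sell INR at bid) = SEK 73,524.63
SEK 73,524.63 × 144.49 (sell SEK at bid) = KRW 10,623,574
KRW 10,623,574 ÷ 16.189 (buy INR at ask) = INR 656,221.74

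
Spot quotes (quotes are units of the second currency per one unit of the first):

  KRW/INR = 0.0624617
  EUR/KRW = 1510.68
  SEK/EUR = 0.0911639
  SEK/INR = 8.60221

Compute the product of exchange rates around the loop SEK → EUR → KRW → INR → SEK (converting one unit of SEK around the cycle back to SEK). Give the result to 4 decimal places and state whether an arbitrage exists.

1.0000 (no arbitrage)

Around SEK → EUR → KRW → INR → SEK: 1 × 0.0911639 × 1510.68 × 0.0624617 ÷ 8.60221 = 0.999998
Product ≈ 1 (deviation 0.000%, within rounding noise).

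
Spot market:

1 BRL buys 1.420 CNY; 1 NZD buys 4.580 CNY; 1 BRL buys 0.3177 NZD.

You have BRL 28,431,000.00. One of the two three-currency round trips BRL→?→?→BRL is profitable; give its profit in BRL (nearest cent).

Profitable loop is BRL → NZD → CNY → BRL:
BRL 28,431,000.00 × 0.3177 = NZD 9,032,528.70
NZD 9,032,528.70 × 4.580 = CNY 41,368,981.45
CNY 41,368,981.45 ÷ 1.420 = BRL 29,133,085.53
Profit = BRL 29,133,085.53 − BRL 28,431,000.00

Profit: BRL 702,085.53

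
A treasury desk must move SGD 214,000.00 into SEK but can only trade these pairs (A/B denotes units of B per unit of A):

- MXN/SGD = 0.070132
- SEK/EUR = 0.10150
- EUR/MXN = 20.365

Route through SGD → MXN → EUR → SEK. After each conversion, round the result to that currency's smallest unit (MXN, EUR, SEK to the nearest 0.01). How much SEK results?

SGD 214,000.00 ÷ 0.070132 = MXN 3,051,388.81
MXN 3,051,388.81 ÷ 20.365 = EUR 149,834.95
EUR 149,834.95 ÷ 0.10150 = SEK 1,476,206.40

SEK 1,476,206.40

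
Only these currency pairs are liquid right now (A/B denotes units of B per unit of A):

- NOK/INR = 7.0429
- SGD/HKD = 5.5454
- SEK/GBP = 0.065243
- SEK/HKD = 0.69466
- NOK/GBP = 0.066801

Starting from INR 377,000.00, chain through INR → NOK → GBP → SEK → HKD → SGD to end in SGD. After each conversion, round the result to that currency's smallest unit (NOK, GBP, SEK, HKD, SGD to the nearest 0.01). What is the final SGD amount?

INR 377,000.00 ÷ 7.0429 = NOK 53,529.09
NOK 53,529.09 × 0.066801 = GBP 3,575.80
GBP 3,575.80 ÷ 0.065243 = SEK 54,807.41
SEK 54,807.41 × 0.69466 = HKD 38,072.52
HKD 38,072.52 ÷ 5.5454 = SGD 6,865.60

SGD 6,865.60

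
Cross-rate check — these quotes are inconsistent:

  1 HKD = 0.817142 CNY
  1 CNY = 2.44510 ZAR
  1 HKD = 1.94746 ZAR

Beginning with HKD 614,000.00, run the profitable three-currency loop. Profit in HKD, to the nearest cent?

Profitable loop is HKD → CNY → ZAR → HKD:
HKD 614,000.00 × 0.817142 = CNY 501,725.19
CNY 501,725.19 × 2.44510 = ZAR 1,226,768.26
ZAR 1,226,768.26 ÷ 1.94746 = HKD 629,932.45
Profit = HKD 629,932.45 − HKD 614,000.00

Profit: HKD 15,932.45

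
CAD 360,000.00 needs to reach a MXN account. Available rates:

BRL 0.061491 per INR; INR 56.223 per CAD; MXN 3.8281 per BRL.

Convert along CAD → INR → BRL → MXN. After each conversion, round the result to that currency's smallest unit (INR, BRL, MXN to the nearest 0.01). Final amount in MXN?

CAD 360,000.00 × 56.223 = INR 20,240,280.00
INR 20,240,280.00 × 0.061491 = BRL 1,244,595.06
BRL 1,244,595.06 × 3.8281 = MXN 4,764,434.35

MXN 4,764,434.35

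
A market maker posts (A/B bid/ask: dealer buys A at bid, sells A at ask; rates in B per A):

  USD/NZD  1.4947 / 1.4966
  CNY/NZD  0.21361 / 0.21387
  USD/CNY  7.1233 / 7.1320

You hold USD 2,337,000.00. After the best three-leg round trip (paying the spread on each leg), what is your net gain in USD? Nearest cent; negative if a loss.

Best loop USD → CNY → NZD → USD:
USD 2,337,000.00 × 7.1233 (sell USD at bid) = CNY 16,647,152.10
CNY 16,647,152.10 × 0.21361 (sell CNY at bid) = NZD 3,555,998.16
NZD 3,555,998.16 ÷ 1.4966 (buy USD at ask) = USD 2,376,051.16

Net profit: USD 39,051.16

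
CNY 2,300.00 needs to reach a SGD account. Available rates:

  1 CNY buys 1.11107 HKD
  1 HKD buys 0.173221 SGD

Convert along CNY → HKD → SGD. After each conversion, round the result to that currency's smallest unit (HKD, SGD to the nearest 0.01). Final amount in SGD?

SGD 442.66

CNY 2,300.00 × 1.11107 = HKD 2,555.46
HKD 2,555.46 × 0.173221 = SGD 442.66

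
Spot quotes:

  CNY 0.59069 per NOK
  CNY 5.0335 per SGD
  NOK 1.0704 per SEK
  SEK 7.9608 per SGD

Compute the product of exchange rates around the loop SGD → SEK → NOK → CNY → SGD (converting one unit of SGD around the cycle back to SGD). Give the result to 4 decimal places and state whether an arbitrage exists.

1.0000 (no arbitrage)

Around SGD → SEK → NOK → CNY → SGD: 1 × 7.9608 × 1.0704 × 0.59069 ÷ 5.0335 = 0.999982
Product ≈ 1 (deviation 0.002%, within rounding noise).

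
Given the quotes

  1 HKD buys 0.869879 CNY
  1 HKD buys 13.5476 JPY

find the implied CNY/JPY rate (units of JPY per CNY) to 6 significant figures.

1 CNY ÷ 0.869879 = 1.14959 HKD
1.14959 HKD × 13.5476 = 15.5741 JPY

CNY/JPY = 15.5741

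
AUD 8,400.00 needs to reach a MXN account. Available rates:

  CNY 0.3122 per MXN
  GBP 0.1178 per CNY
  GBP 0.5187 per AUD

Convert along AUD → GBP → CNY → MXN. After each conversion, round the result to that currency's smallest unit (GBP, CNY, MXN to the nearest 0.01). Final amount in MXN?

MXN 118,472.45

AUD 8,400.00 × 0.5187 = GBP 4,357.08
GBP 4,357.08 ÷ 0.1178 = CNY 36,987.10
CNY 36,987.10 ÷ 0.3122 = MXN 118,472.45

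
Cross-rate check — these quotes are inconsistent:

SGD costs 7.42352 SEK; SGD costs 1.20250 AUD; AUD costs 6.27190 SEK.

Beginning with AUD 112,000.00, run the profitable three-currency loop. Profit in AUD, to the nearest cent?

Profitable loop is AUD → SEK → SGD → AUD:
AUD 112,000.00 × 6.27190 = SEK 702,452.80
SEK 702,452.80 ÷ 7.42352 = SGD 94,625.30
SGD 94,625.30 × 1.20250 = AUD 113,786.92
Profit = AUD 113,786.92 − AUD 112,000.00

Profit: AUD 1,786.92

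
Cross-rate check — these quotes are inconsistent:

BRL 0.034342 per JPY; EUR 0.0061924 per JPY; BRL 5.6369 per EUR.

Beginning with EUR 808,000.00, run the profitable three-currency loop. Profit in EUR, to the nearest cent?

Profitable loop is EUR → BRL → JPY → EUR:
EUR 808,000.00 × 5.6369 = BRL 4,554,615.20
BRL 4,554,615.20 ÷ 0.034342 = JPY 132,625,217
JPY 132,625,217 × 0.0061924 = EUR 821,268.39
Profit = EUR 821,268.39 − EUR 808,000.00

Profit: EUR 13,268.39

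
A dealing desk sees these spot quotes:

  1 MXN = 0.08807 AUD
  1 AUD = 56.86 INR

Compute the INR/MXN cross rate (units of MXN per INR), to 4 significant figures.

INR/MXN = 0.1997

1 INR ÷ 56.86 = 0.0175871 AUD
0.0175871 AUD ÷ 0.08807 = 0.199694 MXN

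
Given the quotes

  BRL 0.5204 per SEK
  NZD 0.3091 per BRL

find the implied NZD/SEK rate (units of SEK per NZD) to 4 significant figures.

NZD/SEK = 6.217

1 NZD ÷ 0.3091 = 3.2352 BRL
3.2352 BRL ÷ 0.5204 = 6.21675 SEK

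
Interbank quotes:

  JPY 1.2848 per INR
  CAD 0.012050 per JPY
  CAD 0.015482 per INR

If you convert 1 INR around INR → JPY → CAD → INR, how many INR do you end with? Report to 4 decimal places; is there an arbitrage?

1.0000 (no arbitrage)

Around INR → JPY → CAD → INR: 1 × 1.2848 × 0.012050 ÷ 0.015482 = 0.999990
Product ≈ 1 (deviation 0.001%, within rounding noise).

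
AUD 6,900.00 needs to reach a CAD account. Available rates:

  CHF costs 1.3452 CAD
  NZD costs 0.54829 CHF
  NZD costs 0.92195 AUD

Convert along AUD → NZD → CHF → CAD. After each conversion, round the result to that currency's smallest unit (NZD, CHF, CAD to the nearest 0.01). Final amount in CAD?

AUD 6,900.00 ÷ 0.92195 = NZD 7,484.14
NZD 7,484.14 × 0.54829 = CHF 4,103.48
CHF 4,103.48 × 1.3452 = CAD 5,520.00

CAD 5,520.00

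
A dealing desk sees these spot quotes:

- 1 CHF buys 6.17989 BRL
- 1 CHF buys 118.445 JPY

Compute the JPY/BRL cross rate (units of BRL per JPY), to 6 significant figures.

1 JPY ÷ 118.445 = 0.00844274 CHF
0.00844274 CHF × 6.17989 = 0.0521752 BRL

JPY/BRL = 0.0521752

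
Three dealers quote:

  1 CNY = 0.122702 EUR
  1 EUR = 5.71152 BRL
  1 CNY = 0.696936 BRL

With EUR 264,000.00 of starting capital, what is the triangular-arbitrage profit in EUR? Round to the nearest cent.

Profitable loop is EUR → BRL → CNY → EUR:
EUR 264,000.00 × 5.71152 = BRL 1,507,841.28
BRL 1,507,841.28 ÷ 0.696936 = CNY 2,163,529.05
CNY 2,163,529.05 × 0.122702 = EUR 265,469.34
Profit = EUR 265,469.34 − EUR 264,000.00

Profit: EUR 1,469.34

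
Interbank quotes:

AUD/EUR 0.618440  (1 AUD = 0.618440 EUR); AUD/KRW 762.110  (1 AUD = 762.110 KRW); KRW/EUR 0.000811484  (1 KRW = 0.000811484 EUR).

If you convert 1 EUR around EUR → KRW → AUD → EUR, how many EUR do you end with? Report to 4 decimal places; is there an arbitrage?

1.0000 (no arbitrage)

Around EUR → KRW → AUD → EUR: 1 ÷ 0.000811484 ÷ 762.110 × 0.618440 = 1.000000
Product ≈ 1 (deviation 0.000%, within rounding noise).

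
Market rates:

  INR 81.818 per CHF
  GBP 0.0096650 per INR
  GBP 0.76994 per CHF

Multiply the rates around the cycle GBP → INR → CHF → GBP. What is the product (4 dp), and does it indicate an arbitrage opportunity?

Around GBP → INR → CHF → GBP: 1 ÷ 0.0096650 ÷ 81.818 × 0.76994 = 0.973657
Product < 1; profitable direction is GBP → CHF → INR → GBP.

0.9737 (arbitrage exists)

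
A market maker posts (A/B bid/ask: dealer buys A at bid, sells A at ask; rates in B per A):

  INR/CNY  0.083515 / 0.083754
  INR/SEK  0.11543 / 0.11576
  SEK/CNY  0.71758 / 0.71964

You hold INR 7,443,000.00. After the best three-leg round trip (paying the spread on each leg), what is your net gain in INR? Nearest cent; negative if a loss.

Best loop INR → CNY → SEK → INR:
INR 7,443,000.00 × 0.083515 (sell INR at bid) = CNY 621,602.15
CNY 621,602.15 ÷ 0.71964 (buy SEK at ask) = SEK 863,768.20
SEK 863,768.20 ÷ 0.11576 (buy INR at ask) = INR 7,461,715.59

Net profit: INR 18,715.59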